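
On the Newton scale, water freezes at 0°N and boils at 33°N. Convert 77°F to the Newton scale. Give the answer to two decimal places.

First in Celsius: (77 - 32) × 5/9 = 25.0000°C.
Linearly onto the Newton scale: 0 + (25.0000 / 100) × (33 - 0) = 8.25°N.

8.25°N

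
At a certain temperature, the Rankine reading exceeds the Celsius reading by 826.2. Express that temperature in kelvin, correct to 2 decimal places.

691.31 K

Let x be the Celsius reading; then the Rankine reading is 1.8·x + 491.67.
(1.8·x + 491.67) - x = 826.2  ⇒  (0.8)·x = 334.53  ⇒  x = 418.1625°C.
In kelvin: 418.1625 + 273.15 = 691.31 K.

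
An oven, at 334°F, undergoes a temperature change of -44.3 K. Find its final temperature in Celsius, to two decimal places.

123.48°C

Initial temperature in Celsius: (334 - 32) × 5/9 = 167.7778°C.
The 44.3 K change is an interval; Kelvin and Celsius degrees are the same size, so ΔC = -44.3°C.
Final Celsius temperature: 167.7778 - 44.3000 = 123.4778°C.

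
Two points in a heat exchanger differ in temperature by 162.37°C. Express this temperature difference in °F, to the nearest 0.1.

292.3°F

For a temperature interval the offset drops out; only the factor 1.8 applies.
162.37 × 1.8 = 292.3.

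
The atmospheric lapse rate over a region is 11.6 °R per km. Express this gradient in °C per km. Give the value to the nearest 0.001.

The quantity depends on a temperature interval, so only the ratio of degree sizes applies; the offset between the scales is irrelevant.
A change of 1°R is a change of 5/9°C, so 11.6 × 5/9 = 6.444.

6.444 °C/km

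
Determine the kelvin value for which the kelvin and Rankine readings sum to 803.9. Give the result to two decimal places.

Let K be the kelvin reading. The Rankine reading is R = 1.8·K.
Require K + R = 803.9: (2.8)·K = 803.9.
K = (803.9) / (2.8) = 287.11.

287.11 K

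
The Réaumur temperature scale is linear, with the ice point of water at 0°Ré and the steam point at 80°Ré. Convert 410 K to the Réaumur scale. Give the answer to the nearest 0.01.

First in Celsius: 410 - 273.15 = 136.8500°C.
Linearly onto the Réaumur scale: 0 + (136.8500 / 100) × (80 - 0) = 109.48°Ré.

109.48°Ré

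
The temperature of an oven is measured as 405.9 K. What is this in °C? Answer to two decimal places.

In Celsius: 405.9 - 273.15 = 132.7500°C.

132.75°C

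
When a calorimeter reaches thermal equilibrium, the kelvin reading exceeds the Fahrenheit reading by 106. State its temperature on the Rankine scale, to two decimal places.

795.76°R

Let x be the Fahrenheit reading; then the kelvin reading is 5/9·x + 255.372.
(5/9·x + 255.372) - x = 106  ⇒  (-4/9)·x = -149.372  ⇒  x = 336.0875°F.
In Celsius: (336.0875 - 32) × 5/9 = 168.9375°C.
In Rankine: 168.9375 × 1.8 + 491.67 = 795.76°R.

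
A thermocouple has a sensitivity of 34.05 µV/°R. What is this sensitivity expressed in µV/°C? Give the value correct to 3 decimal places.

61.290 µV/°C

Since only a temperature interval is involved, the additive offset between the scales drops out.
A change of 1°C is a change of 1.8°R, so per °C the value is 34.05 × 1.8 = 61.290.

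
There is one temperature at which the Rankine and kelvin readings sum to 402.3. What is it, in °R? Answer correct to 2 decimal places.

Let R be the Rankine reading. The kelvin reading is K = 5/9·R.
Require R + K = 402.3: (14/9)·R = 402.3.
R = (402.3) / (14/9) = 258.62.

258.62°R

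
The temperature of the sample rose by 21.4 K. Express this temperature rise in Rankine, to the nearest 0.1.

38.5°R

An interval of 1 K corresponds to 1.8°R.
21.4 × 1.8 = 38.5.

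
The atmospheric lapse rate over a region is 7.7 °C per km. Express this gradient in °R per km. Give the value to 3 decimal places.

13.860 °R/km

The quantity depends on a temperature interval, so only the ratio of degree sizes applies; the offset between the scales is irrelevant.
A change of 1°C is a change of 1.8°R, so 7.7 × 1.8 = 13.860.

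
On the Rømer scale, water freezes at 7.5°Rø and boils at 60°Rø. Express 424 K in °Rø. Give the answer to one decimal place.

First in Celsius: 424 - 273.15 = 150.8500°C.
Linearly onto the Rømer scale: 7.5 + (150.8500 / 100) × (60 - 7.5) = 86.7°Rø.

86.7°Rø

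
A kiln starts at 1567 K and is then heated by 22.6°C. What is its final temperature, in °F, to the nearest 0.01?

2401.61°F

Initial temperature in Celsius: 1567 - 273.15 = 1293.8500°C.
Final Celsius temperature: 1293.8500 + 22.6000 = 1316.4500°C.
In Fahrenheit: 1316.4500 × 1.8 + 32 = 2401.61°F.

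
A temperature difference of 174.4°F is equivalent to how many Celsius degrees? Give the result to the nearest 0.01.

96.89°C

Only the scale ratio 5/9 matters for a change in temperature.
174.4 × 5/9 = 96.89.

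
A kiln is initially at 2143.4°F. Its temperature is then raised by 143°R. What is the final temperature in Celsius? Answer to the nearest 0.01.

Initial temperature in Celsius: (2143.4 - 32) × 5/9 = 1173.0000°C.
The 143°R change is an interval, so only the factor 5/9 applies: +143 × 5/9 = +79.4444°C.
Final Celsius temperature: 1173.0000 + 79.4444 = 1252.4444°C.

1252.44°C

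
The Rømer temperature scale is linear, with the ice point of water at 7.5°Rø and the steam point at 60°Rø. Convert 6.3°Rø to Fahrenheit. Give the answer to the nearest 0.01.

27.89°F

Linear interpolation between the fixed points: C = (6.3 - 7.5) × 100 / (60 - 7.5) = -2.2857°C.
Then -2.2857 × 1.8 + 32 = 27.89°F.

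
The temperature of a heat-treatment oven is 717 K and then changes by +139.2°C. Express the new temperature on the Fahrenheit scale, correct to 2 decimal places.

1081.49°F

Initial temperature in Celsius: 717 - 273.15 = 443.8500°C.
Final Celsius temperature: 443.8500 + 139.2000 = 583.0500°C.
In Fahrenheit: 583.0500 × 1.8 + 32 = 1081.49°F.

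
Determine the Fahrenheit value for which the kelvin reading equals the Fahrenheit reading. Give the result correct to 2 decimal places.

574.59°F

Let F be the Fahrenheit reading. The kelvin reading is K = 5/9·F + 255.372.
Set K = F: 5/9·F + 255.372 = F.
(-4/9)·F = -255.372  ⇒  F = 574.59.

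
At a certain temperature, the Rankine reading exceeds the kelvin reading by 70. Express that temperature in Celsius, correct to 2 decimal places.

-185.65°C

Let x be the kelvin reading; then the Rankine reading is 1.8·x.
(1.8·x) - x = 70  ⇒  (0.8)·x = 70  ⇒  x = 87.5000 K.
In Celsius: 87.5 - 273.15 = -185.65°C.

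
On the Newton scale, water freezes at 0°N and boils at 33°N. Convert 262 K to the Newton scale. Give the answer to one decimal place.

-3.7°N

First in Celsius: 262 - 273.15 = -11.1500°C.
Linearly onto the Newton scale: 0 + (-11.1500 / 100) × (33 - 0) = -3.7°N.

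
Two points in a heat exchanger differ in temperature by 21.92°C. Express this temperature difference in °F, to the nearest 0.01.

39.46°F

For a temperature interval the offset drops out; only the factor 1.8 applies.
21.92 × 1.8 = 39.46.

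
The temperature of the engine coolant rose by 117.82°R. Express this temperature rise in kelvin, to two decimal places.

Only the scale ratio 5/9 matters for a change in temperature.
117.82 × 5/9 = 65.46.

65.46 K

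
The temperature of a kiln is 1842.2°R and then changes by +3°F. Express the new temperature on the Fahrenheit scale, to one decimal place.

1385.5°F

Initial temperature in Celsius: (1842.2 - 491.67) × 5/9 = 750.2944°C.
The 3°F change is an interval, so only the factor 5/9 applies: +3 × 5/9 = +1.6667°C.
Final Celsius temperature: 750.2944 + 1.6667 = 751.9611°C.
In Fahrenheit: 751.9611 × 1.8 + 32 = 1385.5°F.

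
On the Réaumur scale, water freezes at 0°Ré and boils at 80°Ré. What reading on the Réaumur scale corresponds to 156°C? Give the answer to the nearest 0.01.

Linearly onto the Réaumur scale: 0 + (156.0000 / 100) × (80 - 0) = 124.80°Ré.

124.80°Ré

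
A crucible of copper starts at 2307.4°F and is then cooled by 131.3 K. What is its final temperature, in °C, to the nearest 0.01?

Initial temperature in Celsius: (2307.4 - 32) × 5/9 = 1264.1111°C.
The 131.3 K change is an interval; Kelvin and Celsius degrees are the same size, so ΔC = -131.3°C.
Final Celsius temperature: 1264.1111 - 131.3000 = 1132.8111°C.

1132.81°C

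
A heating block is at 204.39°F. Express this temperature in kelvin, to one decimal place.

368.9 K

In Celsius: (204.39 - 32) × 5/9 = 95.7722°C.
In kelvin: 95.7722 + 273.15 = 368.9 K.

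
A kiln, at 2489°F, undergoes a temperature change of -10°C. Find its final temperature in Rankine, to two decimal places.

2930.67°R

Initial temperature in Celsius: (2489 - 32) × 5/9 = 1365.0000°C.
Final Celsius temperature: 1365.0000 - 10.0000 = 1355.0000°C.
In Rankine: 1355.0000 × 1.8 + 491.67 = 2930.67°R.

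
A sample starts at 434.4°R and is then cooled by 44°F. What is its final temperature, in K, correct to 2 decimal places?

216.89 K

Initial temperature in Celsius: (434.4 - 491.67) × 5/9 = -31.8167°C.
The 44°F change is an interval, so only the factor 5/9 applies: -44 × 5/9 = -24.4444°C.
Final Celsius temperature: -31.8167 - 24.4444 = -56.2611°C.
In kelvin: -56.2611 + 273.15 = 216.89 K.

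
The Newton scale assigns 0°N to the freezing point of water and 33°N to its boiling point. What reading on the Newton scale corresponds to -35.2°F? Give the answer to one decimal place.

First in Celsius: (-35.2 - 32) × 5/9 = -37.3333°C.
Linearly onto the Newton scale: 0 + (-37.3333 / 100) × (33 - 0) = -12.3°N.

-12.3°N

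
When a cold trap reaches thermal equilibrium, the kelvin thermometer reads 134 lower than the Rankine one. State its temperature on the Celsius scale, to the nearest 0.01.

Let x be the Rankine reading; then the kelvin reading is 5/9·x.
(5/9·x) - x = -134  ⇒  (-4/9)·x = -134  ⇒  x = 301.5000°R.
In Celsius: (301.5 - 491.67) × 5/9 = -105.65°C.

-105.65°C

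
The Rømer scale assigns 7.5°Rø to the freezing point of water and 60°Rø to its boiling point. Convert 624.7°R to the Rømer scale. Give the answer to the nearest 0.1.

First in Celsius: (624.7 - 491.67) × 5/9 = 73.9056°C.
Linearly onto the Rømer scale: 7.5 + (73.9056 / 100) × (60 - 7.5) = 46.3°Rø.

46.3°Rø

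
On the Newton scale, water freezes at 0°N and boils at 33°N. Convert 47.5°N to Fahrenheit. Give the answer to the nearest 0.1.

Linear interpolation between the fixed points: C = (47.5 - 0) × 100 / (33 - 0) = 143.9394°C.
Then 143.9394 × 1.8 + 32 = 291.1°F.

291.1°F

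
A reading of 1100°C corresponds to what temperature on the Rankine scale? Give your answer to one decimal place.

In Rankine: 1100.0000 × 1.8 + 491.67 = 2471.7°R.

2471.7°R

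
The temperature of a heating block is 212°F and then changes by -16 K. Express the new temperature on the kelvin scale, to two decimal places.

357.15 K

Initial temperature in Celsius: (212 - 32) × 5/9 = 100.0000°C.
The 16 K change is an interval; Kelvin and Celsius degrees are the same size, so ΔC = -16°C.
Final Celsius temperature: 100.0000 - 16.0000 = 84.0000°C.
In kelvin: 84.0000 + 273.15 = 357.15 K.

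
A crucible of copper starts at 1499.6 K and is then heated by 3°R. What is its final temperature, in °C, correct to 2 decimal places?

1228.12°C

Initial temperature in Celsius: 1499.6 - 273.15 = 1226.4500°C.
The 3°R change is an interval, so only the factor 5/9 applies: +3 × 5/9 = +1.6667°C.
Final Celsius temperature: 1226.4500 + 1.6667 = 1228.1167°C.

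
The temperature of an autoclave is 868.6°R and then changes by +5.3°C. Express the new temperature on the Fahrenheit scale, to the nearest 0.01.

Initial temperature in Celsius: (868.6 - 491.67) × 5/9 = 209.4056°C.
Final Celsius temperature: 209.4056 + 5.3000 = 214.7056°C.
In Fahrenheit: 214.7056 × 1.8 + 32 = 418.47°F.

418.47°F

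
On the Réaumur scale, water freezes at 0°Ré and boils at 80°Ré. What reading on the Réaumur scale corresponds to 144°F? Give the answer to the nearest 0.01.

49.78°Ré

First in Celsius: (144 - 32) × 5/9 = 62.2222°C.
Linearly onto the Réaumur scale: 0 + (62.2222 / 100) × (80 - 0) = 49.78°Ré.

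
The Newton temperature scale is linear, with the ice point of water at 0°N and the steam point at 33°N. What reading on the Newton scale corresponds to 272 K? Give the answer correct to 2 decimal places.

First in Celsius: 272 - 273.15 = -1.1500°C.
Linearly onto the Newton scale: 0 + (-1.1500 / 100) × (33 - 0) = -0.38°N.

-0.38°N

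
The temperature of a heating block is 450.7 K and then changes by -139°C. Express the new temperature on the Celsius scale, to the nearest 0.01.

Initial temperature in Celsius: 450.7 - 273.15 = 177.5500°C.
Final Celsius temperature: 177.5500 - 139.0000 = 38.5500°C.

38.55°C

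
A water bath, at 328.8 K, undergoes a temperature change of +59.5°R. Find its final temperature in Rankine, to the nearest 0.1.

Initial temperature in Celsius: 328.8 - 273.15 = 55.6500°C.
The 59.5°R change is an interval, so only the factor 5/9 applies: +59.5 × 5/9 = +33.0556°C.
Final Celsius temperature: 55.6500 + 33.0556 = 88.7056°C.
In Rankine: 88.7056 × 1.8 + 491.67 = 651.3°R.

651.3°R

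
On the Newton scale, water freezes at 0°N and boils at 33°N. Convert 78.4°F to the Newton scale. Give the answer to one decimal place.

First in Celsius: (78.4 - 32) × 5/9 = 25.7778°C.
Linearly onto the Newton scale: 0 + (25.7778 / 100) × (33 - 0) = 8.5°N.

8.5°N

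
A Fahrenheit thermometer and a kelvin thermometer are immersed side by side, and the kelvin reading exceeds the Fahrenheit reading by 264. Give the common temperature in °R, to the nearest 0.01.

440.26°R

Let x be the Fahrenheit reading; then the kelvin reading is 5/9·x + 255.372.
(5/9·x + 255.372) - x = 264  ⇒  (-4/9)·x = 8.62778  ⇒  x = -19.4125°F.
In Celsius: (-19.4125 - 32) × 5/9 = -28.5625°C.
In Rankine: -28.5625 × 1.8 + 491.67 = 440.26°R.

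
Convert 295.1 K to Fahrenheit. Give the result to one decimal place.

In Celsius: 295.1 - 273.15 = 21.9500°C.
In Fahrenheit: 21.9500 × 1.8 + 32 = 71.5°F.

71.5°F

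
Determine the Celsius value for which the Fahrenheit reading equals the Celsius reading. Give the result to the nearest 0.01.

-40.00°C

Let C be the Celsius reading. The Fahrenheit reading is F = 1.8·C + 32.
Set F = C: 1.8·C + 32 = C.
(0.8)·C = -32  ⇒  C = -40.00.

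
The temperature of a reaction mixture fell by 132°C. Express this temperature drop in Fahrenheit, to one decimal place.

237.6°F

Only the scale ratio 1.8 matters for a change in temperature.
132 × 1.8 = 237.6.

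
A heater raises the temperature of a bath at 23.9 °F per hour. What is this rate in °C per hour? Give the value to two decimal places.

Since only a temperature interval is involved, the additive offset between the scales drops out.
A change of 1°F is a change of 5/9°C, so 23.9 × 5/9 = 13.28.

13.28 °C/hour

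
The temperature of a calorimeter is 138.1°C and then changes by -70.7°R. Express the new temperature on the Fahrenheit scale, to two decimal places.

The 70.7°R change is an interval, so only the factor 5/9 applies: -70.7 × 5/9 = -39.2778°C.
Final Celsius temperature: 138.1000 - 39.2778 = 98.8222°C.
In Fahrenheit: 98.8222 × 1.8 + 32 = 209.88°F.

209.88°F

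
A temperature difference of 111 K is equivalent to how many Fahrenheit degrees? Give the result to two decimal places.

An interval of 1 K corresponds to 1.8°F.
111 × 1.8 = 199.80.

199.80°F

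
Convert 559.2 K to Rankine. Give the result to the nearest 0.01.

1006.56°R

In Celsius: 559.2 - 273.15 = 286.0500°C.
In Rankine: 286.0500 × 1.8 + 491.67 = 1006.56°R.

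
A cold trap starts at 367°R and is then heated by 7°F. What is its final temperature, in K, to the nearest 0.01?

Initial temperature in Celsius: (367 - 491.67) × 5/9 = -69.2611°C.
The 7°F change is an interval, so only the factor 5/9 applies: +7 × 5/9 = +3.8889°C.
Final Celsius temperature: -69.2611 + 3.8889 = -65.3722°C.
In kelvin: -65.3722 + 273.15 = 207.78 K.

207.78 K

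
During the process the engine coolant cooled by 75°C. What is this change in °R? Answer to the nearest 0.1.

135.0°R

Only the scale ratio 1.8 matters for a change in temperature.
75 × 1.8 = 135.0.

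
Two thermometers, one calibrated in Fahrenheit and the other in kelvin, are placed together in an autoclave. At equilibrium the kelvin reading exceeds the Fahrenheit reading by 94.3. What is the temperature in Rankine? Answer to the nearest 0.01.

822.08°R

Let x be the Fahrenheit reading; then the kelvin reading is 5/9·x + 255.372.
(5/9·x + 255.372) - x = 94.3  ⇒  (-4/9)·x = -161.072  ⇒  x = 362.4125°F.
In Celsius: (362.4125 - 32) × 5/9 = 183.5625°C.
In Rankine: 183.5625 × 1.8 + 491.67 = 822.08°R.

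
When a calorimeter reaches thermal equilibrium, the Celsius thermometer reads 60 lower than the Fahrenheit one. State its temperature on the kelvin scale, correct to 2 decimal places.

308.15 K

Let x be the Fahrenheit reading; then the Celsius reading is 5/9·x - 17.7778.
(5/9·x - 17.7778) - x = -60  ⇒  (-4/9)·x = -42.2222  ⇒  x = 95.0000°F.
In Celsius: (95 - 32) × 5/9 = 35.0000°C.
In kelvin: 35.0000 + 273.15 = 308.15 K.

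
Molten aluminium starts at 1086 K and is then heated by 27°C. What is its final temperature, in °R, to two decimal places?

Initial temperature in Celsius: 1086 - 273.15 = 812.8500°C.
Final Celsius temperature: 812.8500 + 27.0000 = 839.8500°C.
In Rankine: 839.8500 × 1.8 + 491.67 = 2003.40°R.

2003.40°R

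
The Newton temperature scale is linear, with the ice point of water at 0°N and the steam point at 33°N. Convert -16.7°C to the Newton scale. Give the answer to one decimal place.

Linearly onto the Newton scale: 0 + (-16.7000 / 100) × (33 - 0) = -5.5°N.

-5.5°N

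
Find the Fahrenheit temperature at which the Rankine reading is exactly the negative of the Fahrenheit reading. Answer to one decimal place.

Let F be the Fahrenheit reading. The Rankine reading is R = 1·F + 459.67.
Require R = -1·F: 1·F + 459.67 = -1·F.
(2)·F = -459.67  ⇒  F = -229.8.

-229.8°F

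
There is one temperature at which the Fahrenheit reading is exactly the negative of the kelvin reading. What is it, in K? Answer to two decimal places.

164.17 K

Let K be the kelvin reading. The Fahrenheit reading is F = 1.8·K - 459.67.
Require F = -1·K: 1.8·K - 459.67 = -1·K.
(2.8)·K = 459.67  ⇒  K = 164.17.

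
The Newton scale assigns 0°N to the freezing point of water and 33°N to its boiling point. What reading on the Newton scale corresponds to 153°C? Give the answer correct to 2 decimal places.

50.49°N

Linearly onto the Newton scale: 0 + (153.0000 / 100) × (33 - 0) = 50.49°N.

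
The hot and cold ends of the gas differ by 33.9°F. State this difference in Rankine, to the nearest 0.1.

33.9°R

Fahrenheit and Rankine degrees are the same size, so the interval is unchanged: 33.9.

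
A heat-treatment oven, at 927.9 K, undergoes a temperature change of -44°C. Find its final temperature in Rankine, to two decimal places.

1591.02°R

Initial temperature in Celsius: 927.9 - 273.15 = 654.7500°C.
Final Celsius temperature: 654.7500 - 44.0000 = 610.7500°C.
In Rankine: 610.7500 × 1.8 + 491.67 = 1591.02°R.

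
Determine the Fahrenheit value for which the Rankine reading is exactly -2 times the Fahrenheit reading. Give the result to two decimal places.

Let F be the Fahrenheit reading. The Rankine reading is R = 1·F + 459.67.
Require R = -2·F: 1·F + 459.67 = -2·F.
(3)·F = -459.67  ⇒  F = -153.22.

-153.22°F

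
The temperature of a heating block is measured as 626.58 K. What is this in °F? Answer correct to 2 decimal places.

668.17°F

In Celsius: 626.58 - 273.15 = 353.4300°C.
In Fahrenheit: 353.4300 × 1.8 + 32 = 668.17°F.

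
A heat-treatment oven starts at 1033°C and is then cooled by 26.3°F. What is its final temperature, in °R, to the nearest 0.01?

The 26.3°F change is an interval, so only the factor 5/9 applies: -26.3 × 5/9 = -14.6111°C.
Final Celsius temperature: 1033.0000 - 14.6111 = 1018.3889°C.
In Rankine: 1018.3889 × 1.8 + 491.67 = 2324.77°R.

2324.77°R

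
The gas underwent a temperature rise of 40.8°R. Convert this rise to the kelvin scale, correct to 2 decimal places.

22.67 K

An interval of 1°R corresponds to 5/9 K.
40.8 × 5/9 = 22.67.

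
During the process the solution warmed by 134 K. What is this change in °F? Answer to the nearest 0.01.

An interval of 1 K corresponds to 1.8°F.
134 × 1.8 = 241.20.

241.20°F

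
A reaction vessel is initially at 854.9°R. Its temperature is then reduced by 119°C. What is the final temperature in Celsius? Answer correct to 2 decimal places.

Initial temperature in Celsius: (854.9 - 491.67) × 5/9 = 201.7944°C.
Final Celsius temperature: 201.7944 - 119.0000 = 82.7944°C.

82.79°C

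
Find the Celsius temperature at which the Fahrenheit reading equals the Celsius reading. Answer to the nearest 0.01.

-40.00°C

Let C be the Celsius reading. The Fahrenheit reading is F = 1.8·C + 32.
Set F = C: 1.8·C + 32 = C.
(0.8)·C = -32  ⇒  C = -40.00.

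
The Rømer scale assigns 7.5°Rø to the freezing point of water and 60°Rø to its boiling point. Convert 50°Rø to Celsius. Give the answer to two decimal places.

Linear interpolation between the fixed points: C = (50 - 7.5) × 100 / (60 - 7.5) = 80.9524°C.

80.95°C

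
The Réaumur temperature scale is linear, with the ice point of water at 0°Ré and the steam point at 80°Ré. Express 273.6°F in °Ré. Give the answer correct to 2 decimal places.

First in Celsius: (273.6 - 32) × 5/9 = 134.2222°C.
Linearly onto the Réaumur scale: 0 + (134.2222 / 100) × (80 - 0) = 107.38°Ré.

107.38°Ré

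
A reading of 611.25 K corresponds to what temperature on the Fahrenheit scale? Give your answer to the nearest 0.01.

In Celsius: 611.25 - 273.15 = 338.1000°C.
In Fahrenheit: 338.1000 × 1.8 + 32 = 640.58°F.

640.58°F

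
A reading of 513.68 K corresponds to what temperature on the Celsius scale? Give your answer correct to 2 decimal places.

In Celsius: 513.68 - 273.15 = 240.5300°C.

240.53°C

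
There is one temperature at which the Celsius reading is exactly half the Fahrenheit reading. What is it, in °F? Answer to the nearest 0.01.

Let F be the Fahrenheit reading. The Celsius reading is C = 5/9·F - 17.7778.
Require C = 0.5·F: 5/9·F - 17.7778 = 0.5·F.
(1/18)·F = 17.7778  ⇒  F = 320.00.

320.00°F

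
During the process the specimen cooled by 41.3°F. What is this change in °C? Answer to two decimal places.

For a temperature interval the offset drops out; only the factor 5/9 applies.
41.3 × 5/9 = 22.94.

22.94°C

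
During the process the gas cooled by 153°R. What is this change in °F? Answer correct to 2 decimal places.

153.00°F

Rankine and Fahrenheit degrees are the same size, so the interval is unchanged: 153.00.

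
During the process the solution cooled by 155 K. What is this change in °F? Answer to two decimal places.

For a temperature interval the offset drops out; only the factor 1.8 applies.
155 × 1.8 = 279.00.

279.00°F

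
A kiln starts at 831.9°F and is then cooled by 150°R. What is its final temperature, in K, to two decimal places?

Initial temperature in Celsius: (831.9 - 32) × 5/9 = 444.3889°C.
The 150°R change is an interval, so only the factor 5/9 applies: -150 × 5/9 = -83.3333°C.
Final Celsius temperature: 444.3889 - 83.3333 = 361.0556°C.
In kelvin: 361.0556 + 273.15 = 634.21 K.

634.21 K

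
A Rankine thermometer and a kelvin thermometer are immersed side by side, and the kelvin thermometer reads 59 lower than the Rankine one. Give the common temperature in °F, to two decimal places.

Let x be the Rankine reading; then the kelvin reading is 5/9·x.
(5/9·x) - x = -59  ⇒  (-4/9)·x = -59  ⇒  x = 132.7500°R.
In Celsius: (132.75 - 491.67) × 5/9 = -199.4000°C.
In Fahrenheit: -199.4000 × 1.8 + 32 = -326.92°F.

-326.92°F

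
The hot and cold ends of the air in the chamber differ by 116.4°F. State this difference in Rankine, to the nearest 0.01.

Fahrenheit and Rankine degrees are the same size, so the interval is unchanged: 116.40.

116.40°R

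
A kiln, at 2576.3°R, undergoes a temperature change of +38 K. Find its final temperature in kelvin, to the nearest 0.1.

1469.3 K

Initial temperature in Celsius: (2576.3 - 491.67) × 5/9 = 1158.1278°C.
The 38 K change is an interval; Kelvin and Celsius degrees are the same size, so ΔC = +38°C.
Final Celsius temperature: 1158.1278 + 38.0000 = 1196.1278°C.
In kelvin: 1196.1278 + 273.15 = 1469.3 K.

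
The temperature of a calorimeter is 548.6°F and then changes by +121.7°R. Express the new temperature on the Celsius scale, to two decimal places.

Initial temperature in Celsius: (548.6 - 32) × 5/9 = 287.0000°C.
The 121.7°R change is an interval, so only the factor 5/9 applies: +121.7 × 5/9 = +67.6111°C.
Final Celsius temperature: 287.0000 + 67.6111 = 354.6111°C.

354.61°C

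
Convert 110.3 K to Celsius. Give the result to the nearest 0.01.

In Celsius: 110.3 - 273.15 = -162.8500°C.

-162.85°C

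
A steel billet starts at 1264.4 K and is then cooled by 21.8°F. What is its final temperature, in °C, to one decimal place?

Initial temperature in Celsius: 1264.4 - 273.15 = 991.2500°C.
The 21.8°F change is an interval, so only the factor 5/9 applies: -21.8 × 5/9 = -12.1111°C.
Final Celsius temperature: 991.2500 - 12.1111 = 979.1389°C.

979.1°C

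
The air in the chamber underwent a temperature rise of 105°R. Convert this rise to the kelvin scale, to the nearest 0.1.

58.3 K

For a temperature interval the offset drops out; only the factor 5/9 applies.
105 × 5/9 = 58.3.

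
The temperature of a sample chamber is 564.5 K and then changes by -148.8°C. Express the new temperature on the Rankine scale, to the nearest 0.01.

Initial temperature in Celsius: 564.5 - 273.15 = 291.3500°C.
Final Celsius temperature: 291.3500 - 148.8000 = 142.5500°C.
In Rankine: 142.5500 × 1.8 + 491.67 = 748.26°R.

748.26°R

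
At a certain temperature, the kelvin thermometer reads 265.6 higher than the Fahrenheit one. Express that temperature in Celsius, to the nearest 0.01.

-30.56°C

Let x be the Fahrenheit reading; then the kelvin reading is 5/9·x + 255.372.
(5/9·x + 255.372) - x = 265.6  ⇒  (-4/9)·x = 10.2278  ⇒  x = -23.0125°F.
In Celsius: (-23.0125 - 32) × 5/9 = -30.56°C.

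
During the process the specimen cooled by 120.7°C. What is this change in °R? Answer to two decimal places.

For a temperature interval the offset drops out; only the factor 1.8 applies.
120.7 × 1.8 = 217.26.

217.26°R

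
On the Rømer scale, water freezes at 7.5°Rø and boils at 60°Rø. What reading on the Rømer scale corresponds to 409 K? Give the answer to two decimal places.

78.82°Rø

First in Celsius: 409 - 273.15 = 135.8500°C.
Linearly onto the Rømer scale: 7.5 + (135.8500 / 100) × (60 - 7.5) = 78.82°Rø.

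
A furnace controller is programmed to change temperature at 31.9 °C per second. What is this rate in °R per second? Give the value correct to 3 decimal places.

Since only a temperature interval is involved, the additive offset between the scales drops out.
A change of 1°C is a change of 1.8°R, so 31.9 × 1.8 = 57.420.

57.420 °R/second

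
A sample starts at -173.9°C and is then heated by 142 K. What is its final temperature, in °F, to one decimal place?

The 142 K change is an interval; Kelvin and Celsius degrees are the same size, so ΔC = +142°C.
Final Celsius temperature: -173.9000 + 142.0000 = -31.9000°C.
In Fahrenheit: -31.9000 × 1.8 + 32 = -25.4°F.

-25.4°F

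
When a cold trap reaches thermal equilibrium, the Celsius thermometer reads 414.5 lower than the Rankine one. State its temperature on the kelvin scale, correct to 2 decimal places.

Let x be the Rankine reading; then the Celsius reading is 5/9·x - 273.15.
(5/9·x - 273.15) - x = -414.5  ⇒  (-4/9)·x = -141.35  ⇒  x = 318.0375°R.
In Celsius: (318.0375 - 491.67) × 5/9 = -96.4625°C.
In kelvin: -96.4625 + 273.15 = 176.69 K.

176.69 K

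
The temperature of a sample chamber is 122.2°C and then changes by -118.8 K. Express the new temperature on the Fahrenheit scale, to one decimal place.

38.1°F

The 118.8 K change is an interval; Kelvin and Celsius degrees are the same size, so ΔC = -118.8°C.
Final Celsius temperature: 122.2000 - 118.8000 = 3.4000°C.
In Fahrenheit: 3.4000 × 1.8 + 32 = 38.1°F.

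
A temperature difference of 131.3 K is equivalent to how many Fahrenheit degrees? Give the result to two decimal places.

An interval of 1 K corresponds to 1.8°F.
131.3 × 1.8 = 236.34.

236.34°F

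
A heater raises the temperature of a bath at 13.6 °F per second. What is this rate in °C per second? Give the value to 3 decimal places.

The quantity depends on a temperature interval, so only the ratio of degree sizes applies; the offset between the scales is irrelevant.
A change of 1°F is a change of 5/9°C, so 13.6 × 5/9 = 7.556.

7.556 °C/second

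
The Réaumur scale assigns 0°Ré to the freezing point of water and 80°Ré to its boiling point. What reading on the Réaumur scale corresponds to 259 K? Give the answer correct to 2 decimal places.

First in Celsius: 259 - 273.15 = -14.1500°C.
Linearly onto the Réaumur scale: 0 + (-14.1500 / 100) × (80 - 0) = -11.32°Ré.

-11.32°Ré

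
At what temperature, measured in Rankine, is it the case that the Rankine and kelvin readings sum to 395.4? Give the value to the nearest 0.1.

Let R be the Rankine reading. The kelvin reading is K = 5/9·R.
Require R + K = 395.4: (14/9)·R = 395.4.
R = (395.4) / (14/9) = 254.2.

254.2°R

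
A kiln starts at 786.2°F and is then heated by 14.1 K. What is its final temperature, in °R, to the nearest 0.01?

1271.25°R

Initial temperature in Celsius: (786.2 - 32) × 5/9 = 419.0000°C.
The 14.1 K change is an interval; Kelvin and Celsius degrees are the same size, so ΔC = +14.1°C.
Final Celsius temperature: 419.0000 + 14.1000 = 433.1000°C.
In Rankine: 433.1000 × 1.8 + 491.67 = 1271.25°R.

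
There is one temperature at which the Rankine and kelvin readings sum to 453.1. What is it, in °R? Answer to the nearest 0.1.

Let R be the Rankine reading. The kelvin reading is K = 5/9·R.
Require R + K = 453.1: (14/9)·R = 453.1.
R = (453.1) / (14/9) = 291.3.

291.3°R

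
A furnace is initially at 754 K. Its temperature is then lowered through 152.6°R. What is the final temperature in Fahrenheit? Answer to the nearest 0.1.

Initial temperature in Celsius: 754 - 273.15 = 480.8500°C.
The 152.6°R change is an interval, so only the factor 5/9 applies: -152.6 × 5/9 = -84.7778°C.
Final Celsius temperature: 480.8500 - 84.7778 = 396.0722°C.
In Fahrenheit: 396.0722 × 1.8 + 32 = 744.9°F.

744.9°F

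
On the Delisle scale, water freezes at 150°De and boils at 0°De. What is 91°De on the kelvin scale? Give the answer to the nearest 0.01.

Linear interpolation between the fixed points: C = (91 - 150) × 100 / (0 - 150) = 39.3333°C.
Then 39.3333 + 273.15 = 312.48 K.

312.48 K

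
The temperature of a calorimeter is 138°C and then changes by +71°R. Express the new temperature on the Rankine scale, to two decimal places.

811.07°R

The 71°R change is an interval, so only the factor 5/9 applies: +71 × 5/9 = +39.4444°C.
Final Celsius temperature: 138.0000 + 39.4444 = 177.4444°C.
In Rankine: 177.4444 × 1.8 + 491.67 = 811.07°R.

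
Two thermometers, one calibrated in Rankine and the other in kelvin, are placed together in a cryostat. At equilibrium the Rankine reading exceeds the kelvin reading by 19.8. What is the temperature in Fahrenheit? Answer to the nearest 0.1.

Let x be the Rankine reading; then the kelvin reading is 5/9·x.
(5/9·x) - x = -19.8  ⇒  (-4/9)·x = -19.8  ⇒  x = 44.5500°R.
In Celsius: (44.55 - 491.67) × 5/9 = -248.4000°C.
In Fahrenheit: -248.4000 × 1.8 + 32 = -415.1°F.

-415.1°F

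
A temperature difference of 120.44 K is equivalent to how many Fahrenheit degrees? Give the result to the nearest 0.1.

Only the scale ratio 1.8 matters for a change in temperature.
120.44 × 1.8 = 216.8.

216.8°F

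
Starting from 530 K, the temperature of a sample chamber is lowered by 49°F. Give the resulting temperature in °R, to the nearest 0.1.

905.0°R

Initial temperature in Celsius: 530 - 273.15 = 256.8500°C.
The 49°F change is an interval, so only the factor 5/9 applies: -49 × 5/9 = -27.2222°C.
Final Celsius temperature: 256.8500 - 27.2222 = 229.6278°C.
In Rankine: 229.6278 × 1.8 + 491.67 = 905.0°R.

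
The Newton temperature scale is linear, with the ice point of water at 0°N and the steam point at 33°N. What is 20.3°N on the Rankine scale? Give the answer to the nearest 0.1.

Linear interpolation between the fixed points: C = (20.3 - 0) × 100 / (33 - 0) = 61.5152°C.
Then 61.5152 × 1.8 + 491.67 = 602.4°R.

602.4°R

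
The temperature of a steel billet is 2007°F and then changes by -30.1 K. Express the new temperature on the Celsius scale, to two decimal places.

Initial temperature in Celsius: (2007 - 32) × 5/9 = 1097.2222°C.
The 30.1 K change is an interval; Kelvin and Celsius degrees are the same size, so ΔC = -30.1°C.
Final Celsius temperature: 1097.2222 - 30.1000 = 1067.1222°C.

1067.12°C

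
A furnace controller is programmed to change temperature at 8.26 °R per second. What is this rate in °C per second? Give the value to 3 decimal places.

4.589 °C/second

Since only a temperature interval is involved, the additive offset between the scales drops out.
A change of 1°R is a change of 5/9°C, so 8.26 × 5/9 = 4.589.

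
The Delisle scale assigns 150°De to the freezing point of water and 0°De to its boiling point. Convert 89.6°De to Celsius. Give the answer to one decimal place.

Linear interpolation between the fixed points: C = (89.6 - 150) × 100 / (0 - 150) = 40.2667°C.

40.3°C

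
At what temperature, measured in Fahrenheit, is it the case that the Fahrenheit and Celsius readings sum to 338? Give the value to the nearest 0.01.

228.71°F

Let F be the Fahrenheit reading. The Celsius reading is C = 5/9·F - 17.7778.
Require F + C = 338: (14/9)·F - 17.7778 = 338.
F = (338 + 17.7778) / (14/9) = 228.71.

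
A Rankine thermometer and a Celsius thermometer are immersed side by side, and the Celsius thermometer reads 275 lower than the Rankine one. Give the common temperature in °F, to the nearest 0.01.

Let x be the Rankine reading; then the Celsius reading is 5/9·x - 273.15.
(5/9·x - 273.15) - x = -275  ⇒  (-4/9)·x = -1.85  ⇒  x = 4.1625°R.
In Celsius: (4.1625 - 491.67) × 5/9 = -270.8375°C.
In Fahrenheit: -270.8375 × 1.8 + 32 = -455.51°F.

-455.51°F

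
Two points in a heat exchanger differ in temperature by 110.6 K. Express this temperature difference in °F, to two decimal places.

For a temperature interval the offset drops out; only the factor 1.8 applies.
110.6 × 1.8 = 199.08.

199.08°F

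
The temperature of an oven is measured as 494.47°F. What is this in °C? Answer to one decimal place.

In Celsius: (494.47 - 32) × 5/9 = 256.9278°C.

256.9°C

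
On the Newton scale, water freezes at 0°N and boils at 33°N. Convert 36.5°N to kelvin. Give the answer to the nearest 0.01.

Linear interpolation between the fixed points: C = (36.5 - 0) × 100 / (33 - 0) = 110.6061°C.
Then 110.6061 + 273.15 = 383.76 K.

383.76 K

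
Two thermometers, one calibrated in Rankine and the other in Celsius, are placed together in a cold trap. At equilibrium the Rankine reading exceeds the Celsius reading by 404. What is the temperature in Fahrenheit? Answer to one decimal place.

-165.3°F

Let x be the Rankine reading; then the Celsius reading is 5/9·x - 273.15.
(5/9·x - 273.15) - x = -404  ⇒  (-4/9)·x = -130.85  ⇒  x = 294.4125°R.
In Celsius: (294.4125 - 491.67) × 5/9 = -109.5875°C.
In Fahrenheit: -109.5875 × 1.8 + 32 = -165.3°F.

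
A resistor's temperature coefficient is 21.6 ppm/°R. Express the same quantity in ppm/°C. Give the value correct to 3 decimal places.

38.880 ppm/°C

The quantity depends on a temperature interval, so only the ratio of degree sizes applies; the offset between the scales is irrelevant.
A change of 1°C is a change of 1.8°R, so per °C the value is 21.6 × 1.8 = 38.880.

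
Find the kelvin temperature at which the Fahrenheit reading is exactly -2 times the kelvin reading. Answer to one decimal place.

121.0 K

Let K be the kelvin reading. The Fahrenheit reading is F = 1.8·K - 459.67.
Require F = -2·K: 1.8·K - 459.67 = -2·K.
(3.8)·K = 459.67  ⇒  K = 121.0.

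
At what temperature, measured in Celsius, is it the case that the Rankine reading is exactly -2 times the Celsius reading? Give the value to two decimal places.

Let C be the Celsius reading. The Rankine reading is R = 1.8·C + 491.67.
Require R = -2·C: 1.8·C + 491.67 = -2·C.
(3.8)·C = -491.67  ⇒  C = -129.39.

-129.39°C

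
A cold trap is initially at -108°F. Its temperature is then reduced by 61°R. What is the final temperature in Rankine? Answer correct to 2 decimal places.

Initial temperature in Celsius: (-108 - 32) × 5/9 = -77.7778°C.
The 61°R change is an interval, so only the factor 5/9 applies: -61 × 5/9 = -33.8889°C.
Final Celsius temperature: -77.7778 - 33.8889 = -111.6667°C.
In Rankine: -111.6667 × 1.8 + 491.67 = 290.67°R.

290.67°R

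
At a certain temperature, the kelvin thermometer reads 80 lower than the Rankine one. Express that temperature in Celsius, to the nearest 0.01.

-173.15°C

Let x be the Rankine reading; then the kelvin reading is 5/9·x.
(5/9·x) - x = -80  ⇒  (-4/9)·x = -80  ⇒  x = 180.0000°R.
In Celsius: (180 - 491.67) × 5/9 = -173.15°C.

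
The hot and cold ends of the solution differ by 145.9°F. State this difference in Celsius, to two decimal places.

Only the scale ratio 5/9 matters for a change in temperature.
145.9 × 5/9 = 81.06.

81.06°C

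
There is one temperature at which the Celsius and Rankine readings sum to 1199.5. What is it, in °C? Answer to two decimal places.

Let C be the Celsius reading. The Rankine reading is R = 1.8·C + 491.67.
Require C + R = 1199.5: (2.8)·C + 491.67 = 1199.5.
C = (1199.5 - 491.67) / (2.8) = 252.80.

252.80°C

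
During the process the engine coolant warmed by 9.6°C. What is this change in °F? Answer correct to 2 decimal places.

For a temperature interval the offset drops out; only the factor 1.8 applies.
9.6 × 1.8 = 17.28.

17.28°F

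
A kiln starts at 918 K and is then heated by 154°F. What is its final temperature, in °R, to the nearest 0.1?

1806.4°R

Initial temperature in Celsius: 918 - 273.15 = 644.8500°C.
The 154°F change is an interval, so only the factor 5/9 applies: +154 × 5/9 = +85.5556°C.
Final Celsius temperature: 644.8500 + 85.5556 = 730.4056°C.
In Rankine: 730.4056 × 1.8 + 491.67 = 1806.4°R.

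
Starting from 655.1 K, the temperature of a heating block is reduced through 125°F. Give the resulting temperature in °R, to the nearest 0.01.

Initial temperature in Celsius: 655.1 - 273.15 = 381.9500°C.
The 125°F change is an interval, so only the factor 5/9 applies: -125 × 5/9 = -69.4444°C.
Final Celsius temperature: 381.9500 - 69.4444 = 312.5056°C.
In Rankine: 312.5056 × 1.8 + 491.67 = 1054.18°R.

1054.18°R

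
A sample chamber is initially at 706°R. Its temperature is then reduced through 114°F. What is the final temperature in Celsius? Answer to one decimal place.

Initial temperature in Celsius: (706 - 491.67) × 5/9 = 119.0722°C.
The 114°F change is an interval, so only the factor 5/9 applies: -114 × 5/9 = -63.3333°C.
Final Celsius temperature: 119.0722 - 63.3333 = 55.7389°C.

55.7°C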